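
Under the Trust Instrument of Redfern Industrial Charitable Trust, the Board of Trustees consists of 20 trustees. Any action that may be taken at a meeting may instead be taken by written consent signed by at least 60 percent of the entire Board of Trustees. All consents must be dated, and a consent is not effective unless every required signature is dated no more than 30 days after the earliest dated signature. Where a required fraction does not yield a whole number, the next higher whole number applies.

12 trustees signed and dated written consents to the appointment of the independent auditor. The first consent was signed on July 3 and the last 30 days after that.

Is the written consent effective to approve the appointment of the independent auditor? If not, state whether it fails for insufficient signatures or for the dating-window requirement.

Signatures required: at least 60 percent of 20 — 3/5 of 20 = 12, so 12 needed; 12 signed. Sufficient.
Dating window: the latest signature is 30 days after the earliest; the limit is 30 days. Within the window.

Effective — both the signature and dating-window requirements are satisfied.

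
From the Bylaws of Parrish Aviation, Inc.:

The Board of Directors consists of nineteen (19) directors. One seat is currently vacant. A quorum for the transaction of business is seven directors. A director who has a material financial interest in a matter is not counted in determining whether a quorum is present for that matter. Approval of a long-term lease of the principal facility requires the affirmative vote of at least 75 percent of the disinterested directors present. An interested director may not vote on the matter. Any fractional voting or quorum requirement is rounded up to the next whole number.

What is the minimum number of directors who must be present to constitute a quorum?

7

The quorum is fixed at 7.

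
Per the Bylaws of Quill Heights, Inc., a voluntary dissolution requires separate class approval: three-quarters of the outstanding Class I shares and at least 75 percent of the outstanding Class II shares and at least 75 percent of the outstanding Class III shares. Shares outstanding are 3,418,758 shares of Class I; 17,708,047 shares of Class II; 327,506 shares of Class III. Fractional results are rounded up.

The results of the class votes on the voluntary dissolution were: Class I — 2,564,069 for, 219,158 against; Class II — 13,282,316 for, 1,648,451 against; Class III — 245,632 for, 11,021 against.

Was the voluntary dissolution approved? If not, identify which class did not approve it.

Approved — every class gave the required vote.

Class I: 3/4 of 3418758 = 2564068.50, rounded up to 2564069; 2,564,069 required, 2,564,069 in favor — approved.
Class II: 3/4 of 17708047 = 13281035.25, rounded up to 13281036; 13,281,036 required, 13,282,316 in favor — approved.
Class III: 3/4 of 327506 = 245629.50, rounded up to 245630; 245,630 required, 245,632 in favor — approved.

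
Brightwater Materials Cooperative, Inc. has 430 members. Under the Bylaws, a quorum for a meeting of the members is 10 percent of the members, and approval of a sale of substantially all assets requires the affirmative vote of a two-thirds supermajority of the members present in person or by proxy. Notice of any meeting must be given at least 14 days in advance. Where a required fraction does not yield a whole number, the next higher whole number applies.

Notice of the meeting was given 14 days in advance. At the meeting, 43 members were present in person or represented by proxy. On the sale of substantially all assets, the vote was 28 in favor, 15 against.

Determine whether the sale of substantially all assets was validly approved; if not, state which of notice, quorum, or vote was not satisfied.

Notice: 14 days given; 14 required. Satisfied.
Quorum: 10% of 430 = 43; 43 present. Satisfied.
Vote: requires two-thirds of those present (43); 2/3 of 43 = 28.67, rounded up to 29, so 29 needed; 28 in favor. Not satisfied.

Invalid — vote requirement not satisfied.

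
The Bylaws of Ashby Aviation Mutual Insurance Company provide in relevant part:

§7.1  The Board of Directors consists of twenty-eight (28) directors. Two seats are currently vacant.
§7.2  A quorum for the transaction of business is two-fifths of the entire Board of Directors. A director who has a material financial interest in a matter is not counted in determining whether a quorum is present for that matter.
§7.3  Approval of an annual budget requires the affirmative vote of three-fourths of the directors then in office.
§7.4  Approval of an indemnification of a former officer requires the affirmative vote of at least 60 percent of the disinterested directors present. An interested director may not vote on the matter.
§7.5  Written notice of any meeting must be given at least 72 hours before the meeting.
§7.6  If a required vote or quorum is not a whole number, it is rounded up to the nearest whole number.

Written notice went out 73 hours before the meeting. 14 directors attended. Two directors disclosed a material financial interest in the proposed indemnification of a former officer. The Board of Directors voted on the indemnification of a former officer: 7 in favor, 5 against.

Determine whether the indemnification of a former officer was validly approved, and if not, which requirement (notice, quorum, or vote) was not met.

Invalid — vote requirement not satisfied.

Notice: 73 hours given; 72 required (73 ≥ 72). Satisfied.
Quorum: 14 present, but the 2 interested directors do not count, leaving 12. Quorum is 12. Satisfied.
Vote: the indemnification of a former officer requires three-fifths of the disinterested directors present (14 − 2 = 12). 3/5 of 12 = 7.20, rounded up to 8, so 8 affirmative votes are needed; 7 voted in favor. Not satisfied.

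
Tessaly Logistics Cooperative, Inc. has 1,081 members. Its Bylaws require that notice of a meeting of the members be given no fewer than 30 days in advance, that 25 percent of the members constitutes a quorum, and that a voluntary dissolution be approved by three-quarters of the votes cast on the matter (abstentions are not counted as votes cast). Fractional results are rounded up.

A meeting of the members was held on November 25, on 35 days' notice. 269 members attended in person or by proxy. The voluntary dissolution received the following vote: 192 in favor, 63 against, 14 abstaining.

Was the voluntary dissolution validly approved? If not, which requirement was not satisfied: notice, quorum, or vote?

Invalid — quorum requirement not satisfied.

Notice: 35 days given; 30 required. Satisfied.
Quorum: 25% of 1,081 = 270.25, rounded up to 271; 269 present. Not satisfied.
Vote: requires three-fourths of the votes cast (269 − 14 abstaining = 255); 3/4 of 255 = 191.25, rounded up to 192, so 192 needed; 192 in favor. Satisfied.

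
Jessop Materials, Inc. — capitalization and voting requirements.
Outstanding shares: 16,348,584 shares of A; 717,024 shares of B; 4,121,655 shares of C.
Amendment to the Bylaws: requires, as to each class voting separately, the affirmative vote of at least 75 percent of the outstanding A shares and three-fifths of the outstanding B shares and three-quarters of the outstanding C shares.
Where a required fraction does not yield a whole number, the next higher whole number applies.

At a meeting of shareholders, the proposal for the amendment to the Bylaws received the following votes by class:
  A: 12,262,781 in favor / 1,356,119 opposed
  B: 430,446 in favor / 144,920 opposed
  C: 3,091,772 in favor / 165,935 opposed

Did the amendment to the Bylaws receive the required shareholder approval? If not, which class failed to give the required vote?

Approved — every class gave the required vote.

A: 3/4 of 16348584 = 12261438; 12,261,438 required, 12,262,781 in favor — approved.
B: 3/5 of 717024 = 430214.40, rounded up to 430215; 430,215 required, 430,446 in favor — approved.
C: 3/4 of 4121655 = 3091241.25, rounded up to 3091242; 3,091,242 required, 3,091,772 in favor — approved.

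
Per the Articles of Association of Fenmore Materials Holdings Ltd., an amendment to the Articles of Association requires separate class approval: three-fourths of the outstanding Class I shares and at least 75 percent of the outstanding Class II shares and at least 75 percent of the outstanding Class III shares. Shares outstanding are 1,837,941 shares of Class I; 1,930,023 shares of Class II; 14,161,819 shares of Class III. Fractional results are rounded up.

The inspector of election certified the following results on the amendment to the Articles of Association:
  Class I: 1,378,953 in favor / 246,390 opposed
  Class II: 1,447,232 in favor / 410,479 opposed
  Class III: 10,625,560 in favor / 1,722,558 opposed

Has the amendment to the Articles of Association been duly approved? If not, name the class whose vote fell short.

Not approved — the Class II shares did not give the required vote.

Class I: 3/4 of 1837941 = 1378455.75, rounded up to 1378456; 1,378,456 required, 1,378,953 in favor — approved.
Class II: 3/4 of 1930023 = 1447517.25, rounded up to 1447518; 1,447,518 required, 1,447,232 in favor — not approved.
Class III: 3/4 of 14161819 = 10621364.25, rounded up to 10621365; 10,621,365 required, 10,625,560 in favor — approved.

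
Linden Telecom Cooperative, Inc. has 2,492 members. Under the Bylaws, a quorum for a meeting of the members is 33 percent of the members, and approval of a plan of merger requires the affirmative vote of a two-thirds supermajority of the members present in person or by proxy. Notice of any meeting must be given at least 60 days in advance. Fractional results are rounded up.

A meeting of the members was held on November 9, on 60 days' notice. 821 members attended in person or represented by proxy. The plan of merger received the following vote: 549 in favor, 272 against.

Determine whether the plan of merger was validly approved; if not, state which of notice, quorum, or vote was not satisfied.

Invalid — quorum requirement not satisfied.

Notice: 60 days given; 60 required. Satisfied.
Quorum: 33% of 2,492 = 822.36, rounded up to 823; 821 present. Not satisfied.
Vote: requires two-thirds of those present (821); 2/3 of 821 = 547.33, rounded up to 548, so 548 needed; 549 in favor. Satisfied.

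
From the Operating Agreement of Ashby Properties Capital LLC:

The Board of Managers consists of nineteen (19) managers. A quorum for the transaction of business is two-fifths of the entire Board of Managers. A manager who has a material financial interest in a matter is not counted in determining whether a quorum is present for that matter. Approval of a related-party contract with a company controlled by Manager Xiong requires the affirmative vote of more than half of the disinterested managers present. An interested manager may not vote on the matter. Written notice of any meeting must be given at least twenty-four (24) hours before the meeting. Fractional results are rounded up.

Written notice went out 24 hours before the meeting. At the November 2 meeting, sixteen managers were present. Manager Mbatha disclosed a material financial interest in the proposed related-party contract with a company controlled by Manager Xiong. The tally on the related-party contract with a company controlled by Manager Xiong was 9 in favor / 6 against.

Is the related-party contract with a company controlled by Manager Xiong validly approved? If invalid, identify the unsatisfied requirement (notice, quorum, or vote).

Notice: 24 hours given; 24 required (24 ≥ 24). Satisfied.
Quorum: 16 present, but the 1 interested manager does not count, leaving 15. Quorum is 8. Satisfied.
Vote: the related-party contract with a company controlled by Manager Xiong requires a majority of the disinterested managers present (16 − 1 = 15). A majority of 15 is 8, so 8 affirmative votes are needed; 9 voted in favor. Satisfied.

Valid — all requirements satisfied.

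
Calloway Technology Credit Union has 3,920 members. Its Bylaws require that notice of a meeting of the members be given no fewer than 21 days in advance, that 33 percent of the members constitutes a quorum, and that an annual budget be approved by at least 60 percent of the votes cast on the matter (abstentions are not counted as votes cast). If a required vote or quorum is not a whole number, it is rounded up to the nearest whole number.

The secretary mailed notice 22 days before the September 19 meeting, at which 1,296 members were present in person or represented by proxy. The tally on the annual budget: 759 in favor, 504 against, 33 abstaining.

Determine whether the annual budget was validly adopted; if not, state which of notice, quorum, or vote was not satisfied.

Notice: 22 days given; 21 required. Satisfied.
Quorum: 33% of 3,920 = 1,293.60, rounded up to 1,294; 1,296 present. Satisfied.
Vote: requires three-fifths of the votes cast (1,296 − 33 abstaining = 1,263); 3/5 of 1263 = 757.80, rounded up to 758, so 758 needed; 759 in favor. Satisfied.

Valid — all requirements satisfied.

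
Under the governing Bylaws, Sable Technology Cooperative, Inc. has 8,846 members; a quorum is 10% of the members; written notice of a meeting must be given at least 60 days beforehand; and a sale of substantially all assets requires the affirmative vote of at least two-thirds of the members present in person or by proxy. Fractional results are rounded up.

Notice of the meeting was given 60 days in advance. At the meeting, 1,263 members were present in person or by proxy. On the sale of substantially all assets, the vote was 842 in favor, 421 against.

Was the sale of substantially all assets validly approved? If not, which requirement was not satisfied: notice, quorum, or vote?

Valid — all requirements satisfied.

Notice: 60 days given; 60 required. Satisfied.
Quorum: 10% of 8,846 = 884.60, rounded up to 885; 1,263 present. Satisfied.
Vote: requires two-thirds of those present (1,263); 2/3 of 1263 = 842, so 842 needed; 842 in favor. Satisfied.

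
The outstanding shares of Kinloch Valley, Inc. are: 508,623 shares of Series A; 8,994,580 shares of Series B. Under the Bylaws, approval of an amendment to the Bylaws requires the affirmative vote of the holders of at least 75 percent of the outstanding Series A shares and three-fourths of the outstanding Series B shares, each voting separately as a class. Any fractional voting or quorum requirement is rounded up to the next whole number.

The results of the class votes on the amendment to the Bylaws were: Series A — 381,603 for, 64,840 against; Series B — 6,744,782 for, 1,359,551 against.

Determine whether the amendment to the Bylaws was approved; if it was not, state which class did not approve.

Series A: 3/4 of 508623 = 381467.25, rounded up to 381468; 381,468 required, 381,603 in favor — approved.
Series B: 3/4 of 8994580 = 6745935; 6,745,935 required, 6,744,782 in favor — not approved.

Not approved — the Series B shares did not give the required vote.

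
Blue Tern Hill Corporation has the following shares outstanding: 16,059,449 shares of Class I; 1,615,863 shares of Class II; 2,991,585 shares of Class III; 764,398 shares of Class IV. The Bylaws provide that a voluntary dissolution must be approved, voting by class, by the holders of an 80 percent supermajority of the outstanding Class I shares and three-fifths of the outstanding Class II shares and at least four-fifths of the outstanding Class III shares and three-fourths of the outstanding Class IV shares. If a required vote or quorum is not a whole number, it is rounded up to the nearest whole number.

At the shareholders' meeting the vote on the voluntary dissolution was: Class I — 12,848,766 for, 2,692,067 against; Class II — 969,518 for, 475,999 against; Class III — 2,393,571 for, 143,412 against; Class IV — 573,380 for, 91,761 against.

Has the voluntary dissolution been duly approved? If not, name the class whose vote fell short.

Class I: 4/5 of 16059449 = 12847559.20, rounded up to 12847560; 12,847,560 required, 12,848,766 in favor — approved.
Class II: 3/5 of 1615863 = 969517.80, rounded up to 969518; 969,518 required, 969,518 in favor — approved.
Class III: 4/5 of 2991585 = 2393268; 2,393,268 required, 2,393,571 in favor — approved.
Class IV: 3/4 of 764398 = 573298.50, rounded up to 573299; 573,299 required, 573,380 in favor — approved.

Approved — every class gave the required vote.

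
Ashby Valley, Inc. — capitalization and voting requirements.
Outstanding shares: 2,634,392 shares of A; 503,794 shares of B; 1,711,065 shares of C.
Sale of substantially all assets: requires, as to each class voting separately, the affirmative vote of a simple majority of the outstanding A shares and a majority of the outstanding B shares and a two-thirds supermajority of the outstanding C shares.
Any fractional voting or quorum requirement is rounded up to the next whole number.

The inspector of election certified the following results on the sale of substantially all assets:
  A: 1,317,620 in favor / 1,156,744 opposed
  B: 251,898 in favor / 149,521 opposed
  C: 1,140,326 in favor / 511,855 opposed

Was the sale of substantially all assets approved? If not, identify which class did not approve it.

A: a majority of 2634392 is 1317197; 1,317,197 required, 1,317,620 in favor — approved.
B: a majority of 503794 is 251898; 251,898 required, 251,898 in favor — approved.
C: 2/3 of 1711065 = 1140710; 1,140,710 required, 1,140,326 in favor — not approved.

Not approved — the C shares did not give the required vote.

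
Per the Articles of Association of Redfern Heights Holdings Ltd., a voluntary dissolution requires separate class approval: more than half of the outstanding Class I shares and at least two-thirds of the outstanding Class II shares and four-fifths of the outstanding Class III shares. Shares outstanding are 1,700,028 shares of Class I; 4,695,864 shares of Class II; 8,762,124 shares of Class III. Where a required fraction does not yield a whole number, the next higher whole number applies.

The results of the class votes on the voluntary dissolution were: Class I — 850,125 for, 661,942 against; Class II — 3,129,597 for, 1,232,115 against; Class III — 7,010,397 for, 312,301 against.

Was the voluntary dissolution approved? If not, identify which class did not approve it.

Class I: a majority of 1700028 is 850015; 850,015 required, 850,125 in favor — approved.
Class II: 2/3 of 4695864 = 3130576; 3,130,576 required, 3,129,597 in favor — not approved.
Class III: 4/5 of 8762124 = 7009699.20, rounded up to 7009700; 7,009,700 required, 7,010,397 in favor — approved.

Not approved — the Class II shares did not give the required vote.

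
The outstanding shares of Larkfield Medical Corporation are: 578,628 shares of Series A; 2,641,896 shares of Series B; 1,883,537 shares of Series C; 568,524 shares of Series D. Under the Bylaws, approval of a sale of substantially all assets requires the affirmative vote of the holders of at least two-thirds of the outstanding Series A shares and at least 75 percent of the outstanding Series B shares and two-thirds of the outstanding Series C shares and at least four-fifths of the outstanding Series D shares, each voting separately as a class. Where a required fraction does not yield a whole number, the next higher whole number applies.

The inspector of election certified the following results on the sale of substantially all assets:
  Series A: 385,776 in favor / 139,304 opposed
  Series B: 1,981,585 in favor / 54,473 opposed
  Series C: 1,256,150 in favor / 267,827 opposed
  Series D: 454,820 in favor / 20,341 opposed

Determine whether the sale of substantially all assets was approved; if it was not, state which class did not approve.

Series A: 2/3 of 578628 = 385752; 385,752 required, 385,776 in favor — approved.
Series B: 3/4 of 2641896 = 1981422; 1,981,422 required, 1,981,585 in favor — approved.
Series C: 2/3 of 1883537 = 1255691.33, rounded up to 1255692; 1,255,692 required, 1,256,150 in favor — approved.
Series D: 4/5 of 568524 = 454819.20, rounded up to 454820; 454,820 required, 454,820 in favor — approved.

Approved — every class gave the required vote.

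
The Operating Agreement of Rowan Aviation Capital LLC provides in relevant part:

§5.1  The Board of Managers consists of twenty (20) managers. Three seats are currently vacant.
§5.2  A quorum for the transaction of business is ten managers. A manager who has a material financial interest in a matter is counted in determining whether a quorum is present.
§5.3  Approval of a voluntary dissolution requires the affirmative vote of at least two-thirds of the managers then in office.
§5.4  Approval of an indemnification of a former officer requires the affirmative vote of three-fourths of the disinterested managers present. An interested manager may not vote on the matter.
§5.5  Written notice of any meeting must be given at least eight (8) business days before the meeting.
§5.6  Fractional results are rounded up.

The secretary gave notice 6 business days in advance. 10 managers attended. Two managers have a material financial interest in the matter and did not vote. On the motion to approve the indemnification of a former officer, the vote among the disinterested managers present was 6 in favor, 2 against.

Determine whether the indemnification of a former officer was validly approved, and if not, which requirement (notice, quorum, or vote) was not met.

Invalid — notice requirement not satisfied.

Notice: 6 business days given; 8 required (6 < 8). Not satisfied.
Quorum: 10 present (interested managers count toward quorum); quorum is 10. Satisfied.
Vote: the indemnification of a former officer requires three-fourths of the disinterested managers present (10 − 2 = 8). 3/4 of 8 = 6, so 6 affirmative votes are needed; 6 voted in favor. Satisfied.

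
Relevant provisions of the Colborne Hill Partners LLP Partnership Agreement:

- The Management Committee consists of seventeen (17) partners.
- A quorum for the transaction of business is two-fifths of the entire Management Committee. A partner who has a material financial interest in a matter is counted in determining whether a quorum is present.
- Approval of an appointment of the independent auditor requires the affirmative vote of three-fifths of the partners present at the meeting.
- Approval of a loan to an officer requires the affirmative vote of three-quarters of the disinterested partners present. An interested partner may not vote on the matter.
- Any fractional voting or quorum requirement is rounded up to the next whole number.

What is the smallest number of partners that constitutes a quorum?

2/5 of 17 = 6.80, rounded up to 7.

7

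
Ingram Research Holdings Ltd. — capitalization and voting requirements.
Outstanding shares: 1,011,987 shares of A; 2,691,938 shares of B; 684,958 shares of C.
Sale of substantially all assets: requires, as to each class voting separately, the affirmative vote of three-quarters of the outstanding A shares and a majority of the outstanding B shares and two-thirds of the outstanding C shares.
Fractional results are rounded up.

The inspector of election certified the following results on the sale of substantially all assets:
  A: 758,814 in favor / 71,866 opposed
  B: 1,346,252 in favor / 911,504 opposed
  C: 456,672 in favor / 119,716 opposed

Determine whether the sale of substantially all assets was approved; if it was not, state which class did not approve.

Not approved — the A shares did not give the required vote.

A: 3/4 of 1011987 = 758990.25, rounded up to 758991; 758,991 required, 758,814 in favor — not approved.
B: a majority of 2691938 is 1345970; 1,345,970 required, 1,346,252 in favor — approved.
C: 2/3 of 684958 = 456638.67, rounded up to 456639; 456,639 required, 456,672 in favor — approved.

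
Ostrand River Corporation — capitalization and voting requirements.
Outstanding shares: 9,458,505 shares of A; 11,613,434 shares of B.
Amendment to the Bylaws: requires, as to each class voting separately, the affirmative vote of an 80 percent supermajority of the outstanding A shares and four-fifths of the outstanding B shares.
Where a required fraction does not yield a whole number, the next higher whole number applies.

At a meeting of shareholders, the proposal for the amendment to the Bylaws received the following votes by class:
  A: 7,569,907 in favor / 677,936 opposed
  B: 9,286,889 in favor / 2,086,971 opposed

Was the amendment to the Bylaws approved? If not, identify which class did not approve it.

Not approved — the B shares did not give the required vote.

A: 4/5 of 9458505 = 7566804; 7,566,804 required, 7,569,907 in favor — approved.
B: 4/5 of 11613434 = 9290747.20, rounded up to 9290748; 9,290,748 required, 9,286,889 in favor — not approved.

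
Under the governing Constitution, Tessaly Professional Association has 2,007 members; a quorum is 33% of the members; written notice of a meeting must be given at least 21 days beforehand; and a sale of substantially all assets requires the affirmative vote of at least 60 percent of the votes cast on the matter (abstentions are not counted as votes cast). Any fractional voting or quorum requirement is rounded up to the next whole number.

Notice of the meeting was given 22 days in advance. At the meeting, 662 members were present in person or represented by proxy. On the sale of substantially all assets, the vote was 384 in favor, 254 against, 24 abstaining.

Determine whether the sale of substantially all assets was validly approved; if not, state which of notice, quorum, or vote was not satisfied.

Notice: 22 days given; 21 required. Satisfied.
Quorum: 33% of 2,007 = 662.31, rounded up to 663; 662 present. Not satisfied.
Vote: requires three-fifths of the votes cast (662 − 24 abstaining = 638); 3/5 of 638 = 382.80, rounded up to 383, so 383 needed; 384 in favor. Satisfied.

Invalid — quorum requirement not satisfied.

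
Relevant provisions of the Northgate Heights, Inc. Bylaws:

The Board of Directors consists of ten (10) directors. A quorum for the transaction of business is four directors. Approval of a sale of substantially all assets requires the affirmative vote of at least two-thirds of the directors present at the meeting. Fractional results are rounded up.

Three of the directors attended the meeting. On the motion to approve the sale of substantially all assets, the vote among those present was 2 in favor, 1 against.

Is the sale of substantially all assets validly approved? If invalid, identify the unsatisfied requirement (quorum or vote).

Invalid — quorum requirement not satisfied.

Quorum: 3 present; quorum is 4. Not satisfied.
Vote: the sale of substantially all assets requires two-thirds of the directors present (3). 2/3 of 3 = 2, so 2 affirmative votes are needed; 2 voted in favor. Satisfied. (Moot — without a quorum no business can be validly transacted.)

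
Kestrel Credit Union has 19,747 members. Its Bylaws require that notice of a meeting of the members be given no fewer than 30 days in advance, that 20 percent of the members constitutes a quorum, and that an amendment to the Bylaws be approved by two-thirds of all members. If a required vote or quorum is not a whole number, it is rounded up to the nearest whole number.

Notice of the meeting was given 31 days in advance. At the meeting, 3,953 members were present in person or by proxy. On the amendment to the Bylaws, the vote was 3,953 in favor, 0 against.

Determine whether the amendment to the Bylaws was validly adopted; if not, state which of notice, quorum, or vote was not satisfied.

Notice: 31 days given; 30 required. Satisfied.
Quorum: 20% of 19,747 = 3,949.40, rounded up to 3,950; 3,953 present. Satisfied.
Vote: requires two-thirds of all members (19,747); 2/3 of 19747 = 13164.67, rounded up to 13165, so 13,165 needed; 3,953 in favor. Not satisfied.

Invalid — vote requirement not satisfied.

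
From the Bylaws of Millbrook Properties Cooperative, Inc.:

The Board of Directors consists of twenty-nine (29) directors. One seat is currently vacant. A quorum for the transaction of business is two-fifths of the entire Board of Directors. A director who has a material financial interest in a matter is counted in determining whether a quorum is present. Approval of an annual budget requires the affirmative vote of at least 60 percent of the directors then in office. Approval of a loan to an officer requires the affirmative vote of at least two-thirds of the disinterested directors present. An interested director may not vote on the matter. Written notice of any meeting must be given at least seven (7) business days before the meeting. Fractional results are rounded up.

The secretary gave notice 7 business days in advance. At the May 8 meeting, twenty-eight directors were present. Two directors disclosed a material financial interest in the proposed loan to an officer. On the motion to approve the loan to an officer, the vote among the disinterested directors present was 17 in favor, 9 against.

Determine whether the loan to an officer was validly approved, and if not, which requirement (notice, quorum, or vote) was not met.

Notice: 7 business days given; 7 required (7 ≥ 7). Satisfied.
Quorum: 28 present (interested directors count toward quorum); quorum is 12. Satisfied.
Vote: the loan to an officer requires two-thirds of the disinterested directors present (28 − 2 = 26). 2/3 of 26 = 17.33, rounded up to 18, so 18 affirmative votes are needed; 17 voted in favor. Not satisfied.

Invalid — vote requirement not satisfied.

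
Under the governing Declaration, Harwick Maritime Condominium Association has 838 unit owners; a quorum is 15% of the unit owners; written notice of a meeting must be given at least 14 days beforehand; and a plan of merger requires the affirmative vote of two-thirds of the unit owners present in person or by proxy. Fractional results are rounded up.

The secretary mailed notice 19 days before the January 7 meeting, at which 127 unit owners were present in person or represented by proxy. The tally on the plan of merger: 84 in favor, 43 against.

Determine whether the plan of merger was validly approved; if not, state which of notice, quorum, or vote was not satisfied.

Notice: 19 days given; 14 required. Satisfied.
Quorum: 15% of 838 = 125.70, rounded up to 126; 127 present. Satisfied.
Vote: requires two-thirds of those present (127); 2/3 of 127 = 84.67, rounded up to 85, so 85 needed; 84 in favor. Not satisfied.

Invalid — vote requirement not satisfied.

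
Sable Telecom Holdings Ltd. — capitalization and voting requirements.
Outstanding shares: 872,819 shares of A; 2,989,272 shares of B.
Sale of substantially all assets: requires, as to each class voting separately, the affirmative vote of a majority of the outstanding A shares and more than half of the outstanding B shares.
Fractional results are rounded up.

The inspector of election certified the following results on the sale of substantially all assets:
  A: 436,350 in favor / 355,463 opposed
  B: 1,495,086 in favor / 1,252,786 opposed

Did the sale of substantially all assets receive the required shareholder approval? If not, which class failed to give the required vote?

Not approved — the A shares did not give the required vote.

A: a majority of 872819 is 436410; 436,410 required, 436,350 in favor — not approved.
B: a majority of 2989272 is 1494637; 1,494,637 required, 1,495,086 in favor — approved.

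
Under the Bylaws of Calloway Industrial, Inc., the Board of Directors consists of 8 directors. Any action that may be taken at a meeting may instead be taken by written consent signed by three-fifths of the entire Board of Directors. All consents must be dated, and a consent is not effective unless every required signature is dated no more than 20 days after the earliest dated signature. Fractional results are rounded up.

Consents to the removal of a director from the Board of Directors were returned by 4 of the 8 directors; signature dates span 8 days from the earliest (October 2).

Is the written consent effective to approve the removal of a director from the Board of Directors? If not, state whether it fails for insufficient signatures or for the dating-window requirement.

Not effective — insufficient signatures.

Signatures required: three-fifths of 8 — 3/5 of 8 = 4.80, rounded up to 5, so 5 needed; 4 signed. Insufficient.
Dating window: the latest signature is 8 days after the earliest; the limit is 20 days. Within the window.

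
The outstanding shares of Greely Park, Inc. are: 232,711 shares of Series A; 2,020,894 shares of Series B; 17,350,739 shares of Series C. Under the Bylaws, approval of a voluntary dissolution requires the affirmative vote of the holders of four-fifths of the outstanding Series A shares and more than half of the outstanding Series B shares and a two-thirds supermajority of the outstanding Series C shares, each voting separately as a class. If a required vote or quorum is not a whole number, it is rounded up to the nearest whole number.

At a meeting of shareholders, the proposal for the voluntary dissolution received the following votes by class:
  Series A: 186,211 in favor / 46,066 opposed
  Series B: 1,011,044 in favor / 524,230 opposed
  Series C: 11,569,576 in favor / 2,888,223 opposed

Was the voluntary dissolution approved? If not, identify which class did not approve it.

Approved — every class gave the required vote.

Series A: 4/5 of 232711 = 186168.80, rounded up to 186169; 186,169 required, 186,211 in favor — approved.
Series B: a majority of 2020894 is 1010448; 1,010,448 required, 1,011,044 in favor — approved.
Series C: 2/3 of 17350739 = 11567159.33, rounded up to 11567160; 11,567,160 required, 11,569,576 in favor — approved.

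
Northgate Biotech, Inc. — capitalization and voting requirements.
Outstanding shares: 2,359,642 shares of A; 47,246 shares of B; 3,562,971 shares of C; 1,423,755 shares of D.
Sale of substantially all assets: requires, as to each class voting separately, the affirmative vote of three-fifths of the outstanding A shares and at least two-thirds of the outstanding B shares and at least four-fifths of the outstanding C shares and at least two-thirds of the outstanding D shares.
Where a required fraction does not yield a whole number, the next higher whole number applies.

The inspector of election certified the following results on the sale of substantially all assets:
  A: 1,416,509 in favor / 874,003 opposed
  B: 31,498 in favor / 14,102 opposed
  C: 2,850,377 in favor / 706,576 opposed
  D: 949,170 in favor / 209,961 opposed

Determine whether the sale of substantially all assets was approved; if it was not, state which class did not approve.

Approved — every class gave the required vote.

A: 3/5 of 2359642 = 1415785.20, rounded up to 1415786; 1,415,786 required, 1,416,509 in favor — approved.
B: 2/3 of 47246 = 31497.33, rounded up to 31498; 31,498 required, 31,498 in favor — approved.
C: 4/5 of 3562971 = 2850376.80, rounded up to 2850377; 2,850,377 required, 2,850,377 in favor — approved.
D: 2/3 of 1423755 = 949170; 949,170 required, 949,170 in favor — approved.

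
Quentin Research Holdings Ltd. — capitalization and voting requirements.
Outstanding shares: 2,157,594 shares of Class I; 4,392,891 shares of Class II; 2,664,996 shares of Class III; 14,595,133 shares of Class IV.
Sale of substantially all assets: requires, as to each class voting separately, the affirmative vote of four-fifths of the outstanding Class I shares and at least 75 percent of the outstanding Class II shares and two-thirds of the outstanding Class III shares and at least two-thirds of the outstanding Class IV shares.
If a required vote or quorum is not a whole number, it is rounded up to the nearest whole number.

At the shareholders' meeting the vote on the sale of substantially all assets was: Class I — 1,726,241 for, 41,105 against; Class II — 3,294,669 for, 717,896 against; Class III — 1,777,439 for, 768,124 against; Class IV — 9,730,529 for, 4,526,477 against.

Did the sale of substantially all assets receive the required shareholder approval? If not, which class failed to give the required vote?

Approved — every class gave the required vote.

Class I: 4/5 of 2157594 = 1726075.20, rounded up to 1726076; 1,726,076 required, 1,726,241 in favor — approved.
Class II: 3/4 of 4392891 = 3294668.25, rounded up to 3294669; 3,294,669 required, 3,294,669 in favor — approved.
Class III: 2/3 of 2664996 = 1776664; 1,776,664 required, 1,777,439 in favor — approved.
Class IV: 2/3 of 14595133 = 9730088.67, rounded up to 9730089; 9,730,089 required, 9,730,529 in favor — approved.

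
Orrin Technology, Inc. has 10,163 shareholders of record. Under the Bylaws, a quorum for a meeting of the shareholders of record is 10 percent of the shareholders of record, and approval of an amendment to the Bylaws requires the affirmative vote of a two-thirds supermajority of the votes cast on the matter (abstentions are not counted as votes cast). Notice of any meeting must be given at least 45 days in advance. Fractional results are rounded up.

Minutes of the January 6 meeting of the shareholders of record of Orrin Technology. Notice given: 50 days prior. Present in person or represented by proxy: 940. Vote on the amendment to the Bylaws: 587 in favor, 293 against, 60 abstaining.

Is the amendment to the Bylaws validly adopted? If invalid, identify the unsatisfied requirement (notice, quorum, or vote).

Notice: 50 days given; 45 required. Satisfied.
Quorum: 10% of 10,163 = 1,016.30, rounded up to 1,017; 940 present. Not satisfied.
Vote: requires two-thirds of the votes cast (940 − 60 abstaining = 880); 2/3 of 880 = 586.67, rounded up to 587, so 587 needed; 587 in favor. Satisfied.

Invalid — quorum requirement not satisfied.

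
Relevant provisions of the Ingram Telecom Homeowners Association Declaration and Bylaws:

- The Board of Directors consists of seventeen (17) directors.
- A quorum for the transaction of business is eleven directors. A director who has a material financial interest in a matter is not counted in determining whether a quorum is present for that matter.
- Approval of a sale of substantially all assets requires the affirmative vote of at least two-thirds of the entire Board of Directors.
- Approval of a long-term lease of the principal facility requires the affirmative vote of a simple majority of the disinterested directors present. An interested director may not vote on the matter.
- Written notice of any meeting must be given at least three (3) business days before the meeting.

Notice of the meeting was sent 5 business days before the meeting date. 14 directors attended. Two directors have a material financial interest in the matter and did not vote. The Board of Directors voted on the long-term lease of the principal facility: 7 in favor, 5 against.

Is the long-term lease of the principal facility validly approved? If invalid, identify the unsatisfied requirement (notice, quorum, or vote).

Notice: 5 business days given; 3 required (5 ≥ 3). Satisfied.
Quorum: 14 present, but the 2 interested directors do not count, leaving 12. Quorum is 11. Satisfied.
Vote: the long-term lease of the principal facility requires a majority of the disinterested directors present (14 − 2 = 12). A majority of 12 is 7, so 7 affirmative votes are needed; 7 voted in favor. Satisfied.

Valid — all requirements satisfied.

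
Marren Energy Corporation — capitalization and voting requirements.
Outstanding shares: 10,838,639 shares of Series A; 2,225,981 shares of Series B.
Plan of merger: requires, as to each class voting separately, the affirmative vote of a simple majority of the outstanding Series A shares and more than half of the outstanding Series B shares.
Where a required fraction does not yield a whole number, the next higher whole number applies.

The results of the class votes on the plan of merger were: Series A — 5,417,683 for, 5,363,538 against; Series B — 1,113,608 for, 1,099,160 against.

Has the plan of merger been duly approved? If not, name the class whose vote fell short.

Series A: a majority of 10838639 is 5419320; 5,419,320 required, 5,417,683 in favor — not approved.
Series B: a majority of 2225981 is 1112991; 1,112,991 required, 1,113,608 in favor — approved.

Not approved — the Series A shares did not give the required vote.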